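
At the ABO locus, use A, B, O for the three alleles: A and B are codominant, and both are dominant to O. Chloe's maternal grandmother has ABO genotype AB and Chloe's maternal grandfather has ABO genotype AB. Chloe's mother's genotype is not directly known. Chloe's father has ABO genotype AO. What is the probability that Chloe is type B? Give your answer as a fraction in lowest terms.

1/4

Chloe's mother's ABO genotype from AB × AB: 1/4 AA, 1/2 AB, 1/4 BB.
Crossing each possibility with the father AO and summing P(type B): 1/4·0 + 1/2·1/4 + 1/4·1/2 = 1/4.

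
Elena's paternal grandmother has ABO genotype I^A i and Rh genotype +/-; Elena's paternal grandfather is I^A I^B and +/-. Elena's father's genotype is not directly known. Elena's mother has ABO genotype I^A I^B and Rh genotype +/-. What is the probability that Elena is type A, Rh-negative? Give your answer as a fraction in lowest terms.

Elena's father's ABO genotype from I^A i × I^A I^B: 1/4 I^A I^A, 1/4 I^A I^B, 1/4 I^A i, 1/4 I^B i.
Crossing each possibility with the mother I^A I^B and summing P(type A): 1/4·1/2 + 1/4·1/4 + 1/4·1/2 + 1/4·1/4 = 3/8.
Similarly for Rh via the father's Rh distribution: P(Rh-) = 1/4.
Independent loci: 3/8 × 1/4 = 3/32.

3/32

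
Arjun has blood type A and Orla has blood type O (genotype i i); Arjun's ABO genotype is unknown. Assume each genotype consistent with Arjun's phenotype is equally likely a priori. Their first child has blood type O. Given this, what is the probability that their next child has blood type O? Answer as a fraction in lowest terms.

Possible genotypes: Arjun ∈ {I^A I^A, I^A i}; Orla ∈ {i i}.
Weight each parental genotype pair by prior × P(type-O child):
  I^A i × i i: posterior weight 1; P(next child type O) = 1/2.
Weighted sum = 1/2.

1/2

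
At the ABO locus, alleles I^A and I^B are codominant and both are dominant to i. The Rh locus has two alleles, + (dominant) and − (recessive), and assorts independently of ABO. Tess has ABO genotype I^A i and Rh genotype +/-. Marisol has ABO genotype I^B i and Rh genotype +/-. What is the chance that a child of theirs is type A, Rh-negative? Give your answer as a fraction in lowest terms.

1/16

ABO cross I^A i × I^B i → offspring phenotypes: 1/4 O, 1/4 A, 1/4 B, 1/4 AB.
Rh cross +/- × +/- → 3/4 Rh+, 1/4 Rh-.
Independent loci: P(type A, Rh-negative) = 1/4 × 1/4 = 1/16.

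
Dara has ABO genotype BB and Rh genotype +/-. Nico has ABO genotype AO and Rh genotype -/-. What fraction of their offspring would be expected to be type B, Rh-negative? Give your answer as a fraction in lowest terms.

ABO cross BB × AO → offspring phenotypes: 1/2 B, 1/2 AB.
Rh cross +/- × -/- → 1/2 Rh+, 1/2 Rh-.
Independent loci: P(type B, Rh-negative) = 1/2 × 1/2 = 1/4.

1/4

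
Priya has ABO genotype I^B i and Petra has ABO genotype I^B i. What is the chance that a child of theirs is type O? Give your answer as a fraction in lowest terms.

ABO cross I^B i × I^B i → offspring phenotypes: 1/4 O, 3/4 B.
So P(type O) = 1/4.

1/4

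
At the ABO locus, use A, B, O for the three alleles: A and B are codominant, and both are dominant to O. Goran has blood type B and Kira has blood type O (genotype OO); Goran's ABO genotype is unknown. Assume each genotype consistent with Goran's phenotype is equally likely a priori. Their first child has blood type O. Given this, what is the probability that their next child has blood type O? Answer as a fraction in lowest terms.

1/2

Possible genotypes: Goran ∈ {BB, BO}; Kira ∈ {OO}.
Weight each parental genotype pair by prior × P(type-O child):
  BO × OO: posterior weight 1; P(next child type O) = 1/2.
Weighted sum = 1/2.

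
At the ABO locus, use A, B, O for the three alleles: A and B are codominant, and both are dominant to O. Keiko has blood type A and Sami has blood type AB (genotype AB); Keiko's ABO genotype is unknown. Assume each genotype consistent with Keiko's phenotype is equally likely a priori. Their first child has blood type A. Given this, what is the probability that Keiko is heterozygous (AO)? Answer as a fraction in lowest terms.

1/2

Possible genotypes: Keiko ∈ {AA, AO}; Sami ∈ {AB}.
Weight each parental genotype pair by prior × P(type-A child):
  AA × AB: posterior weight 1/2.
  AO × AB: posterior weight 1/2.
Sum the posterior weight over pairs where Keiko is AO: 1/2.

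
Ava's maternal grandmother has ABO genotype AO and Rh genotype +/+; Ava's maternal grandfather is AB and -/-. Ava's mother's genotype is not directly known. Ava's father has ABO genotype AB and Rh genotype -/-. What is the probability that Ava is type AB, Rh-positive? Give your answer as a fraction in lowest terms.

Ava's mother's ABO genotype from AO × AB: 1/4 AA, 1/4 AB, 1/4 AO, 1/4 BO.
Crossing each possibility with the father AB and summing P(type AB): 1/4·1/2 + 1/4·1/2 + 1/4·1/4 + 1/4·1/4 = 3/8.
Similarly for Rh via the mother's Rh distribution: P(Rh+) = 1/2.
Independent loci: 3/8 × 1/2 = 3/16.

3/16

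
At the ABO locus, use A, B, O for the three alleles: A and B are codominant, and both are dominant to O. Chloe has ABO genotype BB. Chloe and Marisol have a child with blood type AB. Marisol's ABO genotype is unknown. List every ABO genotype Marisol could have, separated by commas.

AA, AB, AO

For each candidate genotype of Marisol, check whether crossing it with BB can produce every observed child phenotype.
  AA → possible child types {AB} ✓
  AB → possible child types {B, AB} ✓
  AO → possible child types {B, AB} ✓
  BB → possible child types {B} ✗
  BO → possible child types {B} ✗
  OO → possible child types {B} ✗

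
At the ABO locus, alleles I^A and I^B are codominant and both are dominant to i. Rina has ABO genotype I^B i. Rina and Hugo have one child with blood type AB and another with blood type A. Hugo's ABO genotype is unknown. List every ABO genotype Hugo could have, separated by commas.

For each candidate genotype of Hugo, check whether crossing it with I^B i can produce every observed child phenotype.
  I^A I^A → possible child types {A, AB} ✓
  I^A I^B → possible child types {A, B, AB} ✓
  I^A i → possible child types {O, A, B, AB} ✓
  I^B I^B → possible child types {B} ✗
  I^B i → possible child types {O, B} ✗
  i i → possible child types {O, B} ✗

I^A I^A, I^A I^B, I^A i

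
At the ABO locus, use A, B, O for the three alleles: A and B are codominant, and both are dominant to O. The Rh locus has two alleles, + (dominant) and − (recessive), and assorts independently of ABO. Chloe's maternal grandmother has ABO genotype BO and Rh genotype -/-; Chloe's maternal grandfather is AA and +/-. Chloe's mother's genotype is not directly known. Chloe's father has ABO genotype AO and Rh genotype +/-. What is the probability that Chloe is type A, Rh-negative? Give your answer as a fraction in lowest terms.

15/64

Chloe's mother's ABO genotype from BO × AA: 1/2 AB, 1/2 AO.
Crossing each possibility with the father AO and summing P(type A): 1/2·1/2 + 1/2·3/4 = 5/8.
Similarly for Rh via the mother's Rh distribution: P(Rh-) = 3/8.
Independent loci: 5/8 × 3/8 = 15/64.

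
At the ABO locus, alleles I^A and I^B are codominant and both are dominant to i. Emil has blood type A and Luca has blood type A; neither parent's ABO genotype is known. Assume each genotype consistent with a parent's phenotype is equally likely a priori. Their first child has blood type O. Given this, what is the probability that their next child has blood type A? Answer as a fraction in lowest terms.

Possible genotypes: Emil ∈ {I^A I^A, I^A i}; Luca ∈ {I^A I^A, I^A i}.
Weight each parental genotype pair by prior × P(type-O child):
  I^A i × I^A i: posterior weight 1; P(next child type A) = 3/4.
Weighted sum = 3/4.

3/4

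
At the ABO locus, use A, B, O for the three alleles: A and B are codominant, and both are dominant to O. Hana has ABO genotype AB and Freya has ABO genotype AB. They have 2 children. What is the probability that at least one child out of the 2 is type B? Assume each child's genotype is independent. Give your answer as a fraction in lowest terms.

7/16

ABO cross AB × AB → 1/4 A, 1/4 B, 1/2 AB.
So P(type B) = 1/4 per child.
P(none) = (3/4)^2 = 9/16; P(at least one) = 1 − 9/16 = 7/16.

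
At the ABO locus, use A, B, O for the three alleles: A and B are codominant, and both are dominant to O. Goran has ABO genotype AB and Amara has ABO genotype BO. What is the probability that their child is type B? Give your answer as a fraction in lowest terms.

ABO cross AB × BO → offspring phenotypes: 1/4 A, 1/2 B, 1/4 AB.
So P(type B) = 1/2.

1/2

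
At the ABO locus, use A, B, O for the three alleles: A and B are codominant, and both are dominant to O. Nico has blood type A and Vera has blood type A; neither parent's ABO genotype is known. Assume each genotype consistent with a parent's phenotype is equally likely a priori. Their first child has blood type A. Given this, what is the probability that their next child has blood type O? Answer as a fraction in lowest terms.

1/20

Possible genotypes: Nico ∈ {AA, AO}; Vera ∈ {AA, AO}.
Weight each parental genotype pair by prior × P(type-A child):
  AA × AA: posterior weight 4/15; P(next child type O) = 0.
  AA × AO: posterior weight 4/15; P(next child type O) = 0.
  AO × AA: posterior weight 4/15; P(next child type O) = 0.
  AO × AO: posterior weight 1/5; P(next child type O) = 1/4.
Weighted sum = 1/20.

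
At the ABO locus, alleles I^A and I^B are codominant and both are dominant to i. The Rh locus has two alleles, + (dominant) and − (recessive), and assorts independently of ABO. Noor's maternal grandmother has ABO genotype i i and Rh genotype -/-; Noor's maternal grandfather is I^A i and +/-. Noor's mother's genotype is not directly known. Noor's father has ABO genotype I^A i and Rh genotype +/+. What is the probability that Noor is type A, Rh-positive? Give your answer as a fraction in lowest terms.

Noor's mother's ABO genotype from i i × I^A i: 1/2 I^A i, 1/2 i i.
Crossing each possibility with the father I^A i and summing P(type A): 1/2·3/4 + 1/2·1/2 = 5/8.
Similarly for Rh via the mother's Rh distribution: P(Rh+) = 1.
Independent loci: 5/8 × 1 = 5/8.

5/8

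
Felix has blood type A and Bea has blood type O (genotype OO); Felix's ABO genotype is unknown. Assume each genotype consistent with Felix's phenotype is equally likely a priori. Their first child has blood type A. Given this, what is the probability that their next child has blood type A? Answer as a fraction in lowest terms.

Possible genotypes: Felix ∈ {AA, AO}; Bea ∈ {OO}.
Weight each parental genotype pair by prior × P(type-A child):
  AA × OO: posterior weight 2/3; P(next child type A) = 1.
  AO × OO: posterior weight 1/3; P(next child type A) = 1/2.
Weighted sum = 5/6.

5/6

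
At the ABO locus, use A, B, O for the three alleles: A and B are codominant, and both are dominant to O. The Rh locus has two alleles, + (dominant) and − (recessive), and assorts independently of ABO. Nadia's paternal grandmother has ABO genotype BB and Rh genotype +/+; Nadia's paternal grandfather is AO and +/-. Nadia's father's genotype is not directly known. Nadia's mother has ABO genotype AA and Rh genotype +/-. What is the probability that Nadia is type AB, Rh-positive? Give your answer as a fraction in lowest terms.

7/16

Nadia's father's ABO genotype from BB × AO: 1/2 AB, 1/2 BO.
Crossing each possibility with the mother AA and summing P(type AB): 1/2·1/2 + 1/2·1/2 = 1/2.
Similarly for Rh via the father's Rh distribution: P(Rh+) = 7/8.
Independent loci: 1/2 × 7/8 = 7/16.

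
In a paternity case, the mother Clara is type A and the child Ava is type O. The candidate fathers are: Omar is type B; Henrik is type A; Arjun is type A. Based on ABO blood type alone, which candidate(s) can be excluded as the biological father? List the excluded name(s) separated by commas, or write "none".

none

A candidate is excluded only if no genotype consistent with his phenotype could produce a type O child with a type A mother.
Every candidate has at least one consistent genotype combination, so none can be excluded.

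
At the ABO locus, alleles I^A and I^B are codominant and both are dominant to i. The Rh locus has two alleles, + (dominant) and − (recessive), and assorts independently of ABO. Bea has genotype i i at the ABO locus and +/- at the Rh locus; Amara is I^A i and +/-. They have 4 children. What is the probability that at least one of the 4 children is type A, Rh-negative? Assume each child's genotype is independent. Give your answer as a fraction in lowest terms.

1695/4096

ABO cross i i × I^A i → 1/2 O, 1/2 A.
Rh cross +/- × +/- → 3/4 Rh+, 1/4 Rh-; so P(type A, Rh-negative) = 1/2 × 1/4 = 1/8 per child.
P(none) = (7/8)^4 = 2401/4096; P(at least one) = 1 − 2401/4096 = 1695/4096.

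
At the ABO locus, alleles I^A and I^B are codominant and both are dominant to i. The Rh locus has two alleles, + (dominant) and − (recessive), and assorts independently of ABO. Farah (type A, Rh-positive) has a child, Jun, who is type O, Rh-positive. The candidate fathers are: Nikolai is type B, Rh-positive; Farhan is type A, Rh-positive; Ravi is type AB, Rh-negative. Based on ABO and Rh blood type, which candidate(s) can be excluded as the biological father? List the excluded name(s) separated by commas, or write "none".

A candidate is excluded only if no genotype consistent with his phenotype could produce a type O, Rh-positive child with a type A, Rh-positive mother.
Ravi (type AB, Rh-): no genotype consistent with that phenotype can produce a type-O Rh+ child with a type-A mother.

Ravi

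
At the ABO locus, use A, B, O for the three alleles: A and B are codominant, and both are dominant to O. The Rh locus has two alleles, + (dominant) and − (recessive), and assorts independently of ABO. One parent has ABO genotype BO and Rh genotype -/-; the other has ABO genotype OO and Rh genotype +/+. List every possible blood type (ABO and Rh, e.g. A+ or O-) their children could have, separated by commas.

O+, B+

Gametes from BO × OO give offspring ABO genotypes BO, OO, i.e. phenotypes O, B.
Rh cross -/- × +/+ → phenotypes Rh+.
Combining independently: O+, B+.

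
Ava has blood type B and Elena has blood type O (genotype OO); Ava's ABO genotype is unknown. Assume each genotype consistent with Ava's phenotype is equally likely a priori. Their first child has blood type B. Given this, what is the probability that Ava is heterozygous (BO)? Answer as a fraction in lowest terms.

Possible genotypes: Ava ∈ {BB, BO}; Elena ∈ {OO}.
Weight each parental genotype pair by prior × P(type-B child):
  BB × OO: posterior weight 2/3.
  BO × OO: posterior weight 1/3.
Sum the posterior weight over pairs where Ava is BO: 1/3.

1/3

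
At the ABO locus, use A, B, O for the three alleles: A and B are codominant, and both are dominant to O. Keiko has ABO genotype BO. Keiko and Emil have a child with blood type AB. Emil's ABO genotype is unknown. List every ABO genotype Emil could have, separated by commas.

AA, AB, AO

For each candidate genotype of Emil, check whether crossing it with BO can produce every observed child phenotype.
  AA → possible child types {A, AB} ✓
  AB → possible child types {A, B, AB} ✓
  AO → possible child types {O, A, B, AB} ✓
  BB → possible child types {B} ✗
  BO → possible child types {O, B} ✗
  OO → possible child types {O, B} ✗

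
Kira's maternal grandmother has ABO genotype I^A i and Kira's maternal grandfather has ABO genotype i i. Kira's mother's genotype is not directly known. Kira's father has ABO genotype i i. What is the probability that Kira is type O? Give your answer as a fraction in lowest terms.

Kira's mother's ABO genotype from I^A i × i i: 1/2 I^A i, 1/2 i i.
Crossing each possibility with the father i i and summing P(type O): 1/2·1/2 + 1/2·1 = 3/4.

3/4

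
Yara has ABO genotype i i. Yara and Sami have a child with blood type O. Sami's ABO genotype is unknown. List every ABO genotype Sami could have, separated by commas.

I^A i, I^B i, i i

For each candidate genotype of Sami, check whether crossing it with i i can produce every observed child phenotype.
  I^A I^A → possible child types {A} ✗
  I^A I^B → possible child types {A, B} ✗
  I^A i → possible child types {O, A} ✓
  I^B I^B → possible child types {B} ✗
  I^B i → possible child types {O, B} ✓
  i i → possible child types {O} ✓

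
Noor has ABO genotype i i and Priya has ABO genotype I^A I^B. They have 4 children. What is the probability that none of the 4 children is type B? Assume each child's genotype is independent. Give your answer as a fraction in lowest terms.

ABO cross i i × I^A I^B → 1/2 A, 1/2 B.
So P(type B) = 1/2 per child.
P(not type B) = 1/2 for one child; (1/2)^4 = 1/16.

1/16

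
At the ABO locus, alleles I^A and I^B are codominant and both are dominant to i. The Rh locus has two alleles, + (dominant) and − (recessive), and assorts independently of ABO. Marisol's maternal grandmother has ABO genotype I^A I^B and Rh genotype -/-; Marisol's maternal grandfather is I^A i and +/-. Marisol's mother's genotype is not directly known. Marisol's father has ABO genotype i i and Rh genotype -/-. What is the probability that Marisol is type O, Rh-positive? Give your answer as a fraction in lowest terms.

Marisol's mother's ABO genotype from I^A I^B × I^A i: 1/4 I^A I^A, 1/4 I^A I^B, 1/4 I^A i, 1/4 I^B i.
Crossing each possibility with the father i i and summing P(type O): 1/4·0 + 1/4·0 + 1/4·1/2 + 1/4·1/2 = 1/4.
Similarly for Rh via the mother's Rh distribution: P(Rh+) = 1/4.
Independent loci: 1/4 × 1/4 = 1/16.

1/16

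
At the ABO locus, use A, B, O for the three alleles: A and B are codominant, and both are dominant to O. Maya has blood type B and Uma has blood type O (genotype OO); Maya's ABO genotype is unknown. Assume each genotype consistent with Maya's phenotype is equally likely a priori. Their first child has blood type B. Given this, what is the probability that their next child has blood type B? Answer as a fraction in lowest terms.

Possible genotypes: Maya ∈ {BB, BO}; Uma ∈ {OO}.
Weight each parental genotype pair by prior × P(type-B child):
  BB × OO: posterior weight 2/3; P(next child type B) = 1.
  BO × OO: posterior weight 1/3; P(next child type B) = 1/2.
Weighted sum = 5/6.

5/6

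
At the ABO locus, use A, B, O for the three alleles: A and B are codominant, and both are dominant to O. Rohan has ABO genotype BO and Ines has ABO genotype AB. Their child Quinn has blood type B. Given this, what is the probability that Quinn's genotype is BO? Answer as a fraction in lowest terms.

1/2

Cross BO × AB → 1/4 AB, 1/4 AO, 1/4 BB, 1/4 BO.
Type-B genotypes among offspring: BB (1/4), BO (1/4); total 1/2.
P(BO | type B) = (1/4) / (1/2) = 1/2.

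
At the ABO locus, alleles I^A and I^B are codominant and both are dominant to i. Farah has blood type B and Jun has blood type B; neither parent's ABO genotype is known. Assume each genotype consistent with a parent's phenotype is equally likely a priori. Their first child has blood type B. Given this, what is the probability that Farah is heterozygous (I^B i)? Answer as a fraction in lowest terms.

7/15

Possible genotypes: Farah ∈ {I^B I^B, I^B i}; Jun ∈ {I^B I^B, I^B i}.
Weight each parental genotype pair by prior × P(type-B child):
  I^B I^B × I^B I^B: posterior weight 4/15.
  I^B I^B × I^B i: posterior weight 4/15.
  I^B i × I^B I^B: posterior weight 4/15.
  I^B i × I^B i: posterior weight 1/5.
Sum the posterior weight over pairs where Farah is I^B i: 7/15.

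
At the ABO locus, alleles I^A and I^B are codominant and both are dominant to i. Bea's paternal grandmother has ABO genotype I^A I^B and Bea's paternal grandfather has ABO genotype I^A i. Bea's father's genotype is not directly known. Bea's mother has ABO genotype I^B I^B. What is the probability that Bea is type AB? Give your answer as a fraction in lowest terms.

Bea's father's ABO genotype from I^A I^B × I^A i: 1/4 I^A I^A, 1/4 I^A I^B, 1/4 I^A i, 1/4 I^B i.
Crossing each possibility with the mother I^B I^B and summing P(type AB): 1/4·1 + 1/4·1/2 + 1/4·1/2 + 1/4·0 = 1/2.

1/2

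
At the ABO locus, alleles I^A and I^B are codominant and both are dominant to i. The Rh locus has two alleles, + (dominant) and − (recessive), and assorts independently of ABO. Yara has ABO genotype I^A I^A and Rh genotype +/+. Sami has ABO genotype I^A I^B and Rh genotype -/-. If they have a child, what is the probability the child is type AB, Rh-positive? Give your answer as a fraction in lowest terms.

ABO cross I^A I^A × I^A I^B → offspring phenotypes: 1/2 A, 1/2 AB.
Rh cross +/+ × -/- → 1 Rh+.
Independent loci: P(type AB, Rh-positive) = 1/2 × 1 = 1/2.

1/2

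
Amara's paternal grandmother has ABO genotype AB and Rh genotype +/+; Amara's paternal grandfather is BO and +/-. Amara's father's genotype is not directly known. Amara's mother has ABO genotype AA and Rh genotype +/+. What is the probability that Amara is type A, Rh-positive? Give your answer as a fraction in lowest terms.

1/2

Amara's father's ABO genotype from AB × BO: 1/4 AB, 1/4 AO, 1/4 BB, 1/4 BO.
Crossing each possibility with the mother AA and summing P(type A): 1/4·1/2 + 1/4·1 + 1/4·0 + 1/4·1/2 = 1/2.
Similarly for Rh via the father's Rh distribution: P(Rh+) = 1.
Independent loci: 1/2 × 1 = 1/2.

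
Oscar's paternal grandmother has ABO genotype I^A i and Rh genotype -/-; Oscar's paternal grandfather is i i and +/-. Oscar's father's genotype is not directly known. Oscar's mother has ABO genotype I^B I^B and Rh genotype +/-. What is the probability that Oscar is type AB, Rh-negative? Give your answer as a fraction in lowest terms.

3/32

Oscar's father's ABO genotype from I^A i × i i: 1/2 I^A i, 1/2 i i.
Crossing each possibility with the mother I^B I^B and summing P(type AB): 1/2·1/2 + 1/2·0 = 1/4.
Similarly for Rh via the father's Rh distribution: P(Rh-) = 3/8.
Independent loci: 1/4 × 3/8 = 3/32.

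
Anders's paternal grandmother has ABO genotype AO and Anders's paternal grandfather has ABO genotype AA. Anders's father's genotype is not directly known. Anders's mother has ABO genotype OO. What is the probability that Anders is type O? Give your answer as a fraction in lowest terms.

Anders's father's ABO genotype from AO × AA: 1/2 AA, 1/2 AO.
Crossing each possibility with the mother OO and summing P(type O): 1/2·0 + 1/2·1/2 = 1/4.

1/4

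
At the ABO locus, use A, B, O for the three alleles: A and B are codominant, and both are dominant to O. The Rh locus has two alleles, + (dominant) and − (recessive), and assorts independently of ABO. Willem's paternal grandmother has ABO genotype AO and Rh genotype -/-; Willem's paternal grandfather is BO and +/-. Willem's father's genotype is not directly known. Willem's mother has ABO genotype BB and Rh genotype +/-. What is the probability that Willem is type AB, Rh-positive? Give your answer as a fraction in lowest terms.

5/32

Willem's father's ABO genotype from AO × BO: 1/4 AB, 1/4 AO, 1/4 BO, 1/4 OO.
Crossing each possibility with the mother BB and summing P(type AB): 1/4·1/2 + 1/4·1/2 + 1/4·0 + 1/4·0 = 1/4.
Similarly for Rh via the father's Rh distribution: P(Rh+) = 5/8.
Independent loci: 1/4 × 5/8 = 5/32.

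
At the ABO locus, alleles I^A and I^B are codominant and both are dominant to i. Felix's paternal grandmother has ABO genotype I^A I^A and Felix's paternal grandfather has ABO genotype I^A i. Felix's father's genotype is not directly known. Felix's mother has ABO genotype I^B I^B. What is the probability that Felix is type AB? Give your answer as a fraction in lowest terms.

Felix's father's ABO genotype from I^A I^A × I^A i: 1/2 I^A I^A, 1/2 I^A i.
Crossing each possibility with the mother I^B I^B and summing P(type AB): 1/2·1 + 1/2·1/2 = 3/4.

3/4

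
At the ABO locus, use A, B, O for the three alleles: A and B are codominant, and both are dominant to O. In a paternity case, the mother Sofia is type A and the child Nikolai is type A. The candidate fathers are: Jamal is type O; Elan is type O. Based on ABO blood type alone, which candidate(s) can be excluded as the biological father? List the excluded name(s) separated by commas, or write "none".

A candidate is excluded only if no genotype consistent with his phenotype could produce a type A child with a type A mother.
Every candidate has at least one consistent genotype combination, so none can be excluded.

none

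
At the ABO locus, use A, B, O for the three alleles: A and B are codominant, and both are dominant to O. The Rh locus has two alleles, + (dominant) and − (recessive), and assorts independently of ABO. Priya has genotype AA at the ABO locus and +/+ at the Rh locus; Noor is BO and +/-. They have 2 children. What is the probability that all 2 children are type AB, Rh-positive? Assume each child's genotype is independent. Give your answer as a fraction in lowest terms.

ABO cross AA × BO → 1/2 A, 1/2 AB.
Rh cross +/+ × +/- → 1 Rh+; so P(type AB, Rh-positive) = 1/2 × 1 = 1/2 per child.
All 2 independent: (1/2)^2 = 1/4.

1/4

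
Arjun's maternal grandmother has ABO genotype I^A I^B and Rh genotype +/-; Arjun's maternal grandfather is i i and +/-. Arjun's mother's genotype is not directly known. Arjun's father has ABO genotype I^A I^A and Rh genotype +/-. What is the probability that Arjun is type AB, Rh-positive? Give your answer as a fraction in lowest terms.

3/16

Arjun's mother's ABO genotype from I^A I^B × i i: 1/2 I^A i, 1/2 I^B i.
Crossing each possibility with the father I^A I^A and summing P(type AB): 1/2·0 + 1/2·1/2 = 1/4.
Similarly for Rh via the mother's Rh distribution: P(Rh+) = 3/4.
Independent loci: 1/4 × 3/4 = 3/16.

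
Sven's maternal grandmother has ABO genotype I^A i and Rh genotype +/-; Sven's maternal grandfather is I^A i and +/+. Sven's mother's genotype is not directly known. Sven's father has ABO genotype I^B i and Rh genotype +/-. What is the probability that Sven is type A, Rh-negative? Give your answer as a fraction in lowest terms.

1/32

Sven's mother's ABO genotype from I^A i × I^A i: 1/4 I^A I^A, 1/2 I^A i, 1/4 i i.
Crossing each possibility with the father I^B i and summing P(type A): 1/4·1/2 + 1/2·1/4 + 1/4·0 = 1/4.
Similarly for Rh via the mother's Rh distribution: P(Rh-) = 1/8.
Independent loci: 1/4 × 1/8 = 1/32.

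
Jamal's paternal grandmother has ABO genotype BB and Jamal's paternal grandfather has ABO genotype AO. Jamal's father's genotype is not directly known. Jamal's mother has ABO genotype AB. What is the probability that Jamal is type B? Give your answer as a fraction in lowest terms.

3/8

Jamal's father's ABO genotype from BB × AO: 1/2 AB, 1/2 BO.
Crossing each possibility with the mother AB and summing P(type B): 1/2·1/4 + 1/2·1/2 = 3/8.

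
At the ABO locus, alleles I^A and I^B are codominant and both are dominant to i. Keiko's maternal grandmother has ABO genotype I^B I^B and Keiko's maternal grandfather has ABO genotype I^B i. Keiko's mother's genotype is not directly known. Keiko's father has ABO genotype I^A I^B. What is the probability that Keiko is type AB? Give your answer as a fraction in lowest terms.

3/8

Keiko's mother's ABO genotype from I^B I^B × I^B i: 1/2 I^B I^B, 1/2 I^B i.
Crossing each possibility with the father I^A I^B and summing P(type AB): 1/2·1/2 + 1/2·1/4 = 3/8.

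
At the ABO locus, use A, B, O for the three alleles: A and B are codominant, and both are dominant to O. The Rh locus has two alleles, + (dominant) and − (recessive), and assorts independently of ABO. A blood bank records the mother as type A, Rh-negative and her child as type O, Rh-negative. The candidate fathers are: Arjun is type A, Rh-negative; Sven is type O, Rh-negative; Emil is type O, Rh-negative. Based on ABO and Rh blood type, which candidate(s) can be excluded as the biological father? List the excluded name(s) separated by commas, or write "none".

A candidate is excluded only if no genotype consistent with his phenotype could produce a type O, Rh-negative child with a type A, Rh-negative mother.
Every candidate has at least one consistent genotype combination, so none can be excluded.

none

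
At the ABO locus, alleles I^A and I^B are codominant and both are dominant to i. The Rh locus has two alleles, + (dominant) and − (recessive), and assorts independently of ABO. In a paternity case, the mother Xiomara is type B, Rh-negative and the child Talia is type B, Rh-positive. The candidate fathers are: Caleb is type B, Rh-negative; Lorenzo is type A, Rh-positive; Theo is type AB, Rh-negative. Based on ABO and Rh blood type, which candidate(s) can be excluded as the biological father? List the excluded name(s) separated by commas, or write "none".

A candidate is excluded only if no genotype consistent with his phenotype could produce a type B, Rh-positive child with a type B, Rh-negative mother.
Caleb (type B, Rh-): no genotype consistent with that phenotype can produce a type-B Rh+ child with a type-B mother.
Theo (type AB, Rh-): no genotype consistent with that phenotype can produce a type-B Rh+ child with a type-B mother.

Caleb, Theo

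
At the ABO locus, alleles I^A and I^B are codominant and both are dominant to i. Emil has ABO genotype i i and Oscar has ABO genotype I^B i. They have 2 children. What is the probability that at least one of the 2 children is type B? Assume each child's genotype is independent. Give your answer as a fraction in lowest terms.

3/4

ABO cross i i × I^B i → 1/2 O, 1/2 B.
So P(type B) = 1/2 per child.
P(none) = (1/2)^2 = 1/4; P(at least one) = 1 − 1/4 = 3/4.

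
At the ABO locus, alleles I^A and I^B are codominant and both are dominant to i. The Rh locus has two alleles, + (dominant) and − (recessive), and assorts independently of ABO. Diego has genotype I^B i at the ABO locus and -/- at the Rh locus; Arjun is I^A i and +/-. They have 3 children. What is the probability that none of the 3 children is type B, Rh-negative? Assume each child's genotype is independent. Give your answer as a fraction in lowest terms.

343/512

ABO cross I^B i × I^A i → 1/4 O, 1/4 A, 1/4 B, 1/4 AB.
Rh cross -/- × +/- → 1/2 Rh+, 1/2 Rh-; so P(type B, Rh-negative) = 1/4 × 1/2 = 1/8 per child.
P(not type B, Rh-negative) = 7/8 for one child; (7/8)^3 = 343/512.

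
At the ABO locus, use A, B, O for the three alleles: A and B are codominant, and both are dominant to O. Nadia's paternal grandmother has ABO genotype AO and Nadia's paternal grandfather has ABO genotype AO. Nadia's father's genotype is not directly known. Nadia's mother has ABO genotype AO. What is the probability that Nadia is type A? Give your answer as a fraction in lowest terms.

3/4

Nadia's father's ABO genotype from AO × AO: 1/4 AA, 1/2 AO, 1/4 OO.
Crossing each possibility with the mother AO and summing P(type A): 1/4·1 + 1/2·3/4 + 1/4·1/2 = 3/4.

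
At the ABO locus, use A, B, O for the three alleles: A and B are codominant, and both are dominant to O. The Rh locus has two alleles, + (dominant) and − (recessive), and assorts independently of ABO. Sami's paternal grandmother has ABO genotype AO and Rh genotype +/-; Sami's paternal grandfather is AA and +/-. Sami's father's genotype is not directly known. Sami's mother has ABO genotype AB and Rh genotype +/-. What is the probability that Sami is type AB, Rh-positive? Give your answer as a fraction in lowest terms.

9/32

Sami's father's ABO genotype from AO × AA: 1/2 AA, 1/2 AO.
Crossing each possibility with the mother AB and summing P(type AB): 1/2·1/2 + 1/2·1/4 = 3/8.
Similarly for Rh via the father's Rh distribution: P(Rh+) = 3/4.
Independent loci: 3/8 × 3/4 = 9/32.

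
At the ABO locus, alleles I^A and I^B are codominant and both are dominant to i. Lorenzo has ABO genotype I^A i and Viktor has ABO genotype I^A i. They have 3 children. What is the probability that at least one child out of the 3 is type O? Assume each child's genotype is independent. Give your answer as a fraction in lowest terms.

ABO cross I^A i × I^A i → 1/4 O, 3/4 A.
So P(type O) = 1/4 per child.
P(none) = (3/4)^3 = 27/64; P(at least one) = 1 − 27/64 = 37/64.

37/64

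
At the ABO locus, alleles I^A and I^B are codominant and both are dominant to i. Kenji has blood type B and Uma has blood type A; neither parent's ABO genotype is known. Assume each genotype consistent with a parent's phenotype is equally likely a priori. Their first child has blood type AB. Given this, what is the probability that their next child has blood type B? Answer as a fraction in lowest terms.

Possible genotypes: Kenji ∈ {I^B I^B, I^B i}; Uma ∈ {I^A I^A, I^A i}.
Weight each parental genotype pair by prior × P(type-AB child):
  I^B I^B × I^A I^A: posterior weight 4/9; P(next child type B) = 0.
  I^B I^B × I^A i: posterior weight 2/9; P(next child type B) = 1/2.
  I^B i × I^A I^A: posterior weight 2/9; P(next child type B) = 0.
  I^B i × I^A i: posterior weight 1/9; P(next child type B) = 1/4.
Weighted sum = 5/36.

5/36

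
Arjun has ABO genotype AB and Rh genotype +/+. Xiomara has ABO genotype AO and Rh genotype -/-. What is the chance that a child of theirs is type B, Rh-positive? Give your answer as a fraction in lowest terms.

ABO cross AB × AO → offspring phenotypes: 1/2 A, 1/4 B, 1/4 AB.
Rh cross +/+ × -/- → 1 Rh+.
Independent loci: P(type B, Rh-positive) = 1/4 × 1 = 1/4.

1/4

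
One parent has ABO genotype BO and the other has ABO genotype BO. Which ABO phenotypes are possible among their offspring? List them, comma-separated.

Gametes from BO × BO give offspring ABO genotypes BB, BO, OO, i.e. phenotypes O, B.

O, B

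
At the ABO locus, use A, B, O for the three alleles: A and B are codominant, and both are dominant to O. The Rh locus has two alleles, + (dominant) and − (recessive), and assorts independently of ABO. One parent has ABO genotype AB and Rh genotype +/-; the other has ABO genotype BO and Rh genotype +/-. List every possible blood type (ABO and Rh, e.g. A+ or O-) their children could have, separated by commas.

Gametes from AB × BO give offspring ABO genotypes AB, AO, BB, BO, i.e. phenotypes A, B, AB.
Rh cross +/- × +/- → phenotypes Rh+, Rh-.
Combining independently: A+, A-, B+, B-, AB+, AB-.

A+, A-, B+, B-, AB+, AB-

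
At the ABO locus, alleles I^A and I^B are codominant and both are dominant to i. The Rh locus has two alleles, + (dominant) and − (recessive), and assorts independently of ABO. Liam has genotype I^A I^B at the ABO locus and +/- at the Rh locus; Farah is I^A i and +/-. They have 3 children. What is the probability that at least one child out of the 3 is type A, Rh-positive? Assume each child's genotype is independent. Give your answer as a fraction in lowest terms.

387/512

ABO cross I^A I^B × I^A i → 1/2 A, 1/4 B, 1/4 AB.
Rh cross +/- × +/- → 3/4 Rh+, 1/4 Rh-; so P(type A, Rh-positive) = 1/2 × 3/4 = 3/8 per child.
P(none) = (5/8)^3 = 125/512; P(at least one) = 1 − 125/512 = 387/512.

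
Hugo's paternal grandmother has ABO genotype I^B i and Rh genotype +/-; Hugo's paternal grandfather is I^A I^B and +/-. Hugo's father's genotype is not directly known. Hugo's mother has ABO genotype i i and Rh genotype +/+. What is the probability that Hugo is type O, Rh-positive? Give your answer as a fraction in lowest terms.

1/4

Hugo's father's ABO genotype from I^B i × I^A I^B: 1/4 I^A I^B, 1/4 I^A i, 1/4 I^B I^B, 1/4 I^B i.
Crossing each possibility with the mother i i and summing P(type O): 1/4·0 + 1/4·1/2 + 1/4·0 + 1/4·1/2 = 1/4.
Similarly for Rh via the father's Rh distribution: P(Rh+) = 1.
Independent loci: 1/4 × 1 = 1/4.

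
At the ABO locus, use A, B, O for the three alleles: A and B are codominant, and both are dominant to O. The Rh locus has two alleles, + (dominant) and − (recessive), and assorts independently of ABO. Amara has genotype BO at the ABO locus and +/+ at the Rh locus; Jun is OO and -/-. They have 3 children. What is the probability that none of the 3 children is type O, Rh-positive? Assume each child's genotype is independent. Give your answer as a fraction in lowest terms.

ABO cross BO × OO → 1/2 O, 1/2 B.
Rh cross +/+ × -/- → 1 Rh+; so P(type O, Rh-positive) = 1/2 × 1 = 1/2 per child.
P(not type O, Rh-positive) = 1/2 for one child; (1/2)^3 = 1/8.

1/8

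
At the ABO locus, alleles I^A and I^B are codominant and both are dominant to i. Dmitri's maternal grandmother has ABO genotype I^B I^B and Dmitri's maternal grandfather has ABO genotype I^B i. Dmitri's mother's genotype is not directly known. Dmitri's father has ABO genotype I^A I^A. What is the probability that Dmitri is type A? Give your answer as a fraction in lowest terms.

Dmitri's mother's ABO genotype from I^B I^B × I^B i: 1/2 I^B I^B, 1/2 I^B i.
Crossing each possibility with the father I^A I^A and summing P(type A): 1/2·0 + 1/2·1/2 = 1/4.

1/4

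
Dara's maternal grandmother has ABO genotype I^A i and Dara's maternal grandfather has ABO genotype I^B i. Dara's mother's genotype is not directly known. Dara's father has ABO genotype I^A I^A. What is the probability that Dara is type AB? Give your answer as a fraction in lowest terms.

Dara's mother's ABO genotype from I^A i × I^B i: 1/4 I^A I^B, 1/4 I^A i, 1/4 I^B i, 1/4 i i.
Crossing each possibility with the father I^A I^A and summing P(type AB): 1/4·1/2 + 1/4·0 + 1/4·1/2 + 1/4·0 = 1/4.

1/4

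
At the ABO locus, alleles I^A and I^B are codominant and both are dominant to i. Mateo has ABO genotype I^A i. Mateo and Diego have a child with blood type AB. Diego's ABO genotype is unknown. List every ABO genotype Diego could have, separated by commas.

I^A I^B, I^B I^B, I^B i

For each candidate genotype of Diego, check whether crossing it with I^A i can produce every observed child phenotype.
  I^A I^A → possible child types {A} ✗
  I^A I^B → possible child types {A, B, AB} ✓
  I^A i → possible child types {O, A} ✗
  I^B I^B → possible child types {B, AB} ✓
  I^B i → possible child types {O, A, B, AB} ✓
  i i → possible child types {O, A} ✗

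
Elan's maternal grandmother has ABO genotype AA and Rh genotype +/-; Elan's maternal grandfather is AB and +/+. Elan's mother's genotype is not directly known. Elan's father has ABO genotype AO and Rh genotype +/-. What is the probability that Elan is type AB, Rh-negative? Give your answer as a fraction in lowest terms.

Elan's mother's ABO genotype from AA × AB: 1/2 AA, 1/2 AB.
Crossing each possibility with the father AO and summing P(type AB): 1/2·0 + 1/2·1/4 = 1/8.
Similarly for Rh via the mother's Rh distribution: P(Rh-) = 1/8.
Independent loci: 1/8 × 1/8 = 1/64.

1/64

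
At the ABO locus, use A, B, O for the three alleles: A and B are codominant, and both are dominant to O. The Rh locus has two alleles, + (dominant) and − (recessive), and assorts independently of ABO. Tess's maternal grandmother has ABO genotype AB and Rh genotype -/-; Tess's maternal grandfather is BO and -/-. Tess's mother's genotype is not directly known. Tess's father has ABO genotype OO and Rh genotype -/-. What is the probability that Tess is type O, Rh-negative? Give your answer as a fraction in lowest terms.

1/4

Tess's mother's ABO genotype from AB × BO: 1/4 AB, 1/4 AO, 1/4 BB, 1/4 BO.
Crossing each possibility with the father OO and summing P(type O): 1/4·0 + 1/4·1/2 + 1/4·0 + 1/4·1/2 = 1/4.
Similarly for Rh via the mother's Rh distribution: P(Rh-) = 1.
Independent loci: 1/4 × 1 = 1/4.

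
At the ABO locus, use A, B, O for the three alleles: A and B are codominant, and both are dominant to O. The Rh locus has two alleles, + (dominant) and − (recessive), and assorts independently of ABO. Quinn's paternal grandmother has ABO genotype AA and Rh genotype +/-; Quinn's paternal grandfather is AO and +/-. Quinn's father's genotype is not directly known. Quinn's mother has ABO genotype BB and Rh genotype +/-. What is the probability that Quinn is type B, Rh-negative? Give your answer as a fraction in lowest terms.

Quinn's father's ABO genotype from AA × AO: 1/2 AA, 1/2 AO.
Crossing each possibility with the mother BB and summing P(type B): 1/2·0 + 1/2·1/2 = 1/4.
Similarly for Rh via the father's Rh distribution: P(Rh-) = 1/4.
Independent loci: 1/4 × 1/4 = 1/16.

1/16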